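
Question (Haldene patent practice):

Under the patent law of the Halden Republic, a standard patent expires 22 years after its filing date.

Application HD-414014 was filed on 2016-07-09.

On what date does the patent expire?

July 9, 2038

Filing date + 22 years → 9 July 2038.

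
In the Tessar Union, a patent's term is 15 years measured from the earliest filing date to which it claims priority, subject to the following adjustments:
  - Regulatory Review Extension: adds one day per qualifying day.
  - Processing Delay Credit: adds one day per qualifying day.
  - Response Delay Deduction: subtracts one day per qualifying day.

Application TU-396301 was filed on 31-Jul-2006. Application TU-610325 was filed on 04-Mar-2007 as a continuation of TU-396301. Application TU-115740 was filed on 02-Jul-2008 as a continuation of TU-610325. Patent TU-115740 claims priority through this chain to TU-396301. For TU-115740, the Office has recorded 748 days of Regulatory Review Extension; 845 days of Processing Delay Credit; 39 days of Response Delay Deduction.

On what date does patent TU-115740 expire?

2025-11-01

Earliest priority filing: 31 July 2006.
Base term: 31 July 2006 + 15 years → 31 July 2021.
Regulatory Review Extension: +748 days → 18 August 2023.
Processing Delay Credit: +845 days → 10 December 2025.
Response Delay Deduction: −39 days → 1 November 2025.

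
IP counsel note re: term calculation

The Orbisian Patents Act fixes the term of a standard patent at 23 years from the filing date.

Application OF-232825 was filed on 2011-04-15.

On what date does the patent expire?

April 15, 2034

Filing date + 23 years → 15 April 2034.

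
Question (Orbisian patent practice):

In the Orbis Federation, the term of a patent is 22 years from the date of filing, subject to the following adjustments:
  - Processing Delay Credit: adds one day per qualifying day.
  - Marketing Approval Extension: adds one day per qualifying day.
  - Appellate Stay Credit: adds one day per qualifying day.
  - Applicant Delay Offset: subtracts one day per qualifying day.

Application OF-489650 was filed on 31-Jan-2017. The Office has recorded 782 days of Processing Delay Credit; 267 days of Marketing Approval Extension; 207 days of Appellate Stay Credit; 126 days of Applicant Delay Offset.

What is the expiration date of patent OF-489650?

2042-03-06

Base term: filing date + 22 years → 31 January 2039.
Processing Delay Credit: +782 days → 23 March 2041.
Marketing Approval Extension: +267 days → 15 December 2041.
Appellate Stay Credit: +207 days → 10 July 2042.
Applicant Delay Offset: −126 days → 6 March 2042.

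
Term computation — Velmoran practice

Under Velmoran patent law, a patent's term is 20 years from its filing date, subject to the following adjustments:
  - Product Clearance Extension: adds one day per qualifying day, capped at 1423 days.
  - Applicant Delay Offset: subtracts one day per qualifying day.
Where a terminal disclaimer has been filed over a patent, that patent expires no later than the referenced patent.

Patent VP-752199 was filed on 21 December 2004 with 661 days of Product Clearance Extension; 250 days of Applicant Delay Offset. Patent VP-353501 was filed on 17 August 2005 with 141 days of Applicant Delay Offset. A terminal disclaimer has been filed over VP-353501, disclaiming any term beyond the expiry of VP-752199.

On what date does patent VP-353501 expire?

Natural term of VP-353501:
  Base: filing + 20 years → 17 August 2025.
  Applicant Delay Offset: −141 days → 29 March 2025.
Expiry of referenced patent VP-752199:
  Base: filing + 20 years → 21 December 2024.
  Product Clearance Extension: 661 days (within the 1423-day cap) → +661 days → 13 October 2026.
  Applicant Delay Offset: −250 days → 5 February 2026.
Terminal disclaimer: VP-353501 expires on the earlier of 29 March 2025 and 5 February 2026.

March 29, 2025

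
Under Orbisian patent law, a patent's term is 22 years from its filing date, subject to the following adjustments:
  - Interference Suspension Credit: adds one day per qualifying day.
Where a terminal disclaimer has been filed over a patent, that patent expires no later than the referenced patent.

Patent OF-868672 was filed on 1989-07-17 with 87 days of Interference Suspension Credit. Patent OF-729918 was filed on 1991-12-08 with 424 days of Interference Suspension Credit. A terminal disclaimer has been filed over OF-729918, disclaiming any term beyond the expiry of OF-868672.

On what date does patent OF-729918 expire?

Natural term of OF-729918:
  Base: filing + 22 years → 8 December 2013.
  Interference Suspension Credit: +424 days → 5 February 2015.
Expiry of referenced patent OF-868672:
  Base: filing + 22 years → 17 July 2011.
  Interference Suspension Credit: +87 days → 12 October 2011.
Terminal disclaimer: OF-729918 expires on the earlier of 5 February 2015 and 12 October 2011.

October 12, 2011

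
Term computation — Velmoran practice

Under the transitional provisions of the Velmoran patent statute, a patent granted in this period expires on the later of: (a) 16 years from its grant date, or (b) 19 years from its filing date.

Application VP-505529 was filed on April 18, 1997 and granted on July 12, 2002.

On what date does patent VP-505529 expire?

(a) grant + 16 years → 12 July 2018.
(b) filing + 19 years → 18 April 2016.
Later of the two: 12 July 2018.

2018-07-12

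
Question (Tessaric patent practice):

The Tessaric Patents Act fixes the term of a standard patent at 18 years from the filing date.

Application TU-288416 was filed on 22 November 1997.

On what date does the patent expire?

Filing date + 18 years → 22 November 2015.

2015-11-22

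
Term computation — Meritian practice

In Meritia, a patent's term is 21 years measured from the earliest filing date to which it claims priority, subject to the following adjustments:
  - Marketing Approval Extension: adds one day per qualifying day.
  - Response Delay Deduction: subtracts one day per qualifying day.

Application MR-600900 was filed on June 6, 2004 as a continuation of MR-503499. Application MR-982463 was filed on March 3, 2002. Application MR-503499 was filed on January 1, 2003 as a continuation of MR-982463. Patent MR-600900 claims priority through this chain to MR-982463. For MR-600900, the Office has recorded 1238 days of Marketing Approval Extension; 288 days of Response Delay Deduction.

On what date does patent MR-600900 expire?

Earliest priority filing: 3 March 2002.
Base term: 3 March 2002 + 21 years → 3 March 2023.
Marketing Approval Extension: +1238 days → 23 July 2026.
Response Delay Deduction: −288 days → 8 October 2025.

2025-10-08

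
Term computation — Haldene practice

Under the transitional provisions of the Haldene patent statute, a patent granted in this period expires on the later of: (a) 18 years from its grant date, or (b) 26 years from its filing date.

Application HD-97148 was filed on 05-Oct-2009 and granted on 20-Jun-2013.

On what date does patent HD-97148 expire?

October 5, 2035

(a) grant + 18 years → 20 June 2031.
(b) filing + 26 years → 5 October 2035.
Later of the two: 5 October 2035.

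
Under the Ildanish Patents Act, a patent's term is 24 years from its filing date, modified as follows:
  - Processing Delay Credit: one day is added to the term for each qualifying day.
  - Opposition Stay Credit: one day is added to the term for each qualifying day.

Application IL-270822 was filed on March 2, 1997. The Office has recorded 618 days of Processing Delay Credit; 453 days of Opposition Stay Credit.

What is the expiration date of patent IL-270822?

Base term: filing date + 24 years → 2 March 2021.
Processing Delay Credit: +618 days → 10 November 2022.
Opposition Stay Credit: +453 days → 6 February 2024.

February 6, 2024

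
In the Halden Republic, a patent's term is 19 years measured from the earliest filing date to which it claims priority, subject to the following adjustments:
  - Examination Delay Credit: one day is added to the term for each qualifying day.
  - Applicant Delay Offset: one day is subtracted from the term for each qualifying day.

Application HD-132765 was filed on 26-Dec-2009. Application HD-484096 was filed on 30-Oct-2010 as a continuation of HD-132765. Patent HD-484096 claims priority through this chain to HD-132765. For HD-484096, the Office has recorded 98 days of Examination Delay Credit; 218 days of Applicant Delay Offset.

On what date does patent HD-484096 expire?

Earliest priority filing: 26 December 2009.
Base term: 26 December 2009 + 19 years → 26 December 2028.
Examination Delay Credit: +98 days → 3 April 2029.
Applicant Delay Offset: −218 days → 28 August 2028.

2028-08-28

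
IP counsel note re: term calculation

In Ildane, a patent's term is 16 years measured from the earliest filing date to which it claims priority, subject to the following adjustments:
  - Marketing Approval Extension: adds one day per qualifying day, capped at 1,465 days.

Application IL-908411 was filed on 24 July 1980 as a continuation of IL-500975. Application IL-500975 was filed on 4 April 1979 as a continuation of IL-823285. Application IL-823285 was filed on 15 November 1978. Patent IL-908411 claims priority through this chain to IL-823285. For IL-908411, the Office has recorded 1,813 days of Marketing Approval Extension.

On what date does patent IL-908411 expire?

1998-11-19

Earliest priority filing: 15 November 1978.
Base term: 15 November 1978 + 16 years → 15 November 1994.
Marketing Approval Extension: 1813 days claimed exceeds the 1465-day cap, so +1465 days → 19 November 1998.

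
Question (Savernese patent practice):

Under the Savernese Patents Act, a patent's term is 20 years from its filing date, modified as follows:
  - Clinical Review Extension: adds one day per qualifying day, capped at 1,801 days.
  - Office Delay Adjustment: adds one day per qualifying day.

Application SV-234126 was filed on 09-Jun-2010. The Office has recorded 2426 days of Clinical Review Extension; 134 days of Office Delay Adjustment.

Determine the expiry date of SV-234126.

Base term: filing date + 20 years → 9 June 2030.
Clinical Review Extension: 2426 days claimed exceeds the 1801-day cap, so +1801 days → 15 May 2035.
Office Delay Adjustment: +134 days → 26 September 2035.

2035-09-26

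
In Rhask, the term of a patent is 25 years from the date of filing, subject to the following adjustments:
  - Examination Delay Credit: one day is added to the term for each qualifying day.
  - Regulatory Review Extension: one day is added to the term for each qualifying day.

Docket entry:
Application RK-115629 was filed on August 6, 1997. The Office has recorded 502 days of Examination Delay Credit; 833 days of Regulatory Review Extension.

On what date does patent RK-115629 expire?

April 2, 2026

Base term: filing date + 25 years → 6 August 2022.
Examination Delay Credit: +502 days → 21 December 2023.
Regulatory Review Extension: +833 days → 2 April 2026.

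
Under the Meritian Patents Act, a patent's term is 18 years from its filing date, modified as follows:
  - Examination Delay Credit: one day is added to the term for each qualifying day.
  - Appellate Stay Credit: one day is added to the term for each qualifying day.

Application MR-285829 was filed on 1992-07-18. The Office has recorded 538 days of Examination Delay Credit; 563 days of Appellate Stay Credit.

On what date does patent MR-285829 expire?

Base term: filing date + 18 years → 18 July 2010.
Examination Delay Credit: +538 days → 7 January 2012.
Appellate Stay Credit: +563 days → 23 July 2013.

2013-07-23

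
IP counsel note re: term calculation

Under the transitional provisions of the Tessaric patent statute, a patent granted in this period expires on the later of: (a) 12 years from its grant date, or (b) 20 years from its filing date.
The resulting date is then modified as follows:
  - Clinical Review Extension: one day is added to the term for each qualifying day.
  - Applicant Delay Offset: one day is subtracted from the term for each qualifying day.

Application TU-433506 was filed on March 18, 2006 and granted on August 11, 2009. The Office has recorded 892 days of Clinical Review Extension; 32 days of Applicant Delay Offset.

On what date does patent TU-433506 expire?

(a) grant + 12 years → 11 August 2021.
(b) filing + 20 years → 18 March 2026.
Later of the two: 18 March 2026.
Clinical Review Extension: +892 days → 26 August 2028.
Applicant Delay Offset: −32 days → 25 July 2028.

July 25, 2028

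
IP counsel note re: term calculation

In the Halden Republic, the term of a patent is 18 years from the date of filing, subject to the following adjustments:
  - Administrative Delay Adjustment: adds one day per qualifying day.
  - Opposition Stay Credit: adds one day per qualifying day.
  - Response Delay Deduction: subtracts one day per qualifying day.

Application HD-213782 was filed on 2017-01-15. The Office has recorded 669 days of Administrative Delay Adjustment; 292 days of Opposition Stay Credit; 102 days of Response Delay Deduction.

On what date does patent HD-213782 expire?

Base term: filing date + 18 years → 15 January 2035.
Administrative Delay Adjustment: +669 days → 14 November 2036.
Opposition Stay Credit: +292 days → 2 September 2037.
Response Delay Deduction: −102 days → 23 May 2037.

2037-05-23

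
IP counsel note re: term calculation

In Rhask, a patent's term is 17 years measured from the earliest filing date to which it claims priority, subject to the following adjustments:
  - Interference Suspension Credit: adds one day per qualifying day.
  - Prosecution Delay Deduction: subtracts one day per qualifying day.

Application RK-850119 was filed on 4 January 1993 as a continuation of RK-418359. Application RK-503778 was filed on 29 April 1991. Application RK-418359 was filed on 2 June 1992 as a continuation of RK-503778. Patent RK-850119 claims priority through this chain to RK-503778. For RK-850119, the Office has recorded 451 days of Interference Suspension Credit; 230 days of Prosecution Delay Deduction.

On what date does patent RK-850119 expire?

Earliest priority filing: 29 April 1991.
Base term: 29 April 1991 + 17 years → 29 April 2008.
Interference Suspension Credit: +451 days → 24 July 2009.
Prosecution Delay Deduction: −230 days → 6 December 2008.

2008-12-06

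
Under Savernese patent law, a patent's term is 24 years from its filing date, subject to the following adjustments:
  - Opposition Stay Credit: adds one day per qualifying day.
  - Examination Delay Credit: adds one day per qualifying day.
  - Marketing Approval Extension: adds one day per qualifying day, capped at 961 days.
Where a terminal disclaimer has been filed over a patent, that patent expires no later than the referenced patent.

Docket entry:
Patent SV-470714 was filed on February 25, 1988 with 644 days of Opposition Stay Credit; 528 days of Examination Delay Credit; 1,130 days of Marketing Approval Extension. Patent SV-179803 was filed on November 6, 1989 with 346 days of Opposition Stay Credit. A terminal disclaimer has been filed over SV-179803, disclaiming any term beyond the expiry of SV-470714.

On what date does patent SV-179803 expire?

2014-10-18

Natural term of SV-179803:
  Base: filing + 24 years → 6 November 2013.
  Opposition Stay Credit: +346 days → 18 October 2014.
Expiry of referenced patent SV-470714:
  Base: filing + 24 years → 25 February 2012.
  Opposition Stay Credit: +644 days → 30 November 2013.
  Examination Delay Credit: +528 days → 12 May 2015.
  Marketing Approval Extension: 1130 days claimed exceeds the 961-day cap, so +961 days → 28 December 2017.
Terminal disclaimer: SV-179803 expires on the earlier of 18 October 2014 and 28 December 2017.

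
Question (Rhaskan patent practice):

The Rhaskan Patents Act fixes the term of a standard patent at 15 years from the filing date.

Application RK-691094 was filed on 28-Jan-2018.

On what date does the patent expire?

January 28, 2033

Filing date + 15 years → 28 January 2033.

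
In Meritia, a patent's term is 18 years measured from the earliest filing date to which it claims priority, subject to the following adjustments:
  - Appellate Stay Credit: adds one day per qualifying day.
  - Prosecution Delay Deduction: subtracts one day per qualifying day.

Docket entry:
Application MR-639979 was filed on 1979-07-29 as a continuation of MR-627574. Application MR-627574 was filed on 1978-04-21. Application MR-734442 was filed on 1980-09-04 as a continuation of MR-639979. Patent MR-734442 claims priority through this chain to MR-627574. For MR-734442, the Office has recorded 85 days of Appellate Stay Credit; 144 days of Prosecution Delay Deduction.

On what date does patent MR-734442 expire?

Earliest priority filing: 21 April 1978.
Base term: 21 April 1978 + 18 years → 21 April 1996.
Appellate Stay Credit: +85 days → 15 July 1996.
Prosecution Delay Deduction: −144 days → 22 February 1996.

1996-02-22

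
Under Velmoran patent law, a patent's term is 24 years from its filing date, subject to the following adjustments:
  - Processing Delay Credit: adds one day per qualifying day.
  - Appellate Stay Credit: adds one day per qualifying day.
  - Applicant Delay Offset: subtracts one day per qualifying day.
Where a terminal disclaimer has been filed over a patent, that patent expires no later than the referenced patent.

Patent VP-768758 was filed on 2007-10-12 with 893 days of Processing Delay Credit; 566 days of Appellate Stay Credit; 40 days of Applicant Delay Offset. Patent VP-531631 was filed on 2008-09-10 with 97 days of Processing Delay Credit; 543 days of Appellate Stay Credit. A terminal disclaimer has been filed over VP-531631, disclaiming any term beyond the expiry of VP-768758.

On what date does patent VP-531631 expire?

Natural term of VP-531631:
  Base: filing + 24 years → 10 September 2032.
  Processing Delay Credit: +97 days → 16 December 2032.
  Appellate Stay Credit: +543 days → 12 June 2034.
Expiry of referenced patent VP-768758:
  Base: filing + 24 years → 12 October 2031.
  Processing Delay Credit: +893 days → 23 March 2034.
  Appellate Stay Credit: +566 days → 10 October 2035.
  Applicant Delay Offset: −40 days → 31 August 2035.
Terminal disclaimer: VP-531631 expires on the earlier of 12 June 2034 and 31 August 2035.

June 12, 2034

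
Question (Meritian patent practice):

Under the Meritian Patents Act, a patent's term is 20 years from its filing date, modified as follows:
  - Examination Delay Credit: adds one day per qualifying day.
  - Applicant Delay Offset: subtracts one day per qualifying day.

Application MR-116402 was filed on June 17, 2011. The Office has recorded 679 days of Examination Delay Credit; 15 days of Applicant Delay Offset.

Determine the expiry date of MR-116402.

2033-04-11

Base term: filing date + 20 years → 17 June 2031.
Examination Delay Credit: +679 days → 26 April 2033.
Applicant Delay Offset: −15 days → 11 April 2033.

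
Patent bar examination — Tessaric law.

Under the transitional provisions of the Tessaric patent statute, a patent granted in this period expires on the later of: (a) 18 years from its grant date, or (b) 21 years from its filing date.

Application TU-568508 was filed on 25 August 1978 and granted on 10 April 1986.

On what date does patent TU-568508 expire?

(a) grant + 18 years → 10 April 2004.
(b) filing + 21 years → 25 August 1999.
Later of the two: 10 April 2004.

April 10, 2004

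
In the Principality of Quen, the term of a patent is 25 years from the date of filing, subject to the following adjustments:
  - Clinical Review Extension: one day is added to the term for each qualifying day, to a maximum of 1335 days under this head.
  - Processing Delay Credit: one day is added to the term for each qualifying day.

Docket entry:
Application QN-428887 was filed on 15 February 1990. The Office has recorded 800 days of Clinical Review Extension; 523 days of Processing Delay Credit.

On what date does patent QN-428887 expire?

Base term: filing date + 25 years → 15 February 2015.
Clinical Review Extension: 800 days (within the 1335-day cap) → +800 days → 25 April 2017.
Processing Delay Credit: +523 days → 30 September 2018.

2018-09-30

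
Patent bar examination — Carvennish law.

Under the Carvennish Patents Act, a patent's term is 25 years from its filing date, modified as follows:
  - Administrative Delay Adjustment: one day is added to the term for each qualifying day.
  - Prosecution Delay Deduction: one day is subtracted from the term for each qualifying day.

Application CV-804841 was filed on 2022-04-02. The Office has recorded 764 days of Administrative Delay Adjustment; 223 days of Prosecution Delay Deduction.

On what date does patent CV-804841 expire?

Base term: filing date + 25 years → 2 April 2047.
Administrative Delay Adjustment: +764 days → 5 May 2049.
Prosecution Delay Deduction: −223 days → 24 September 2048.

2048-09-24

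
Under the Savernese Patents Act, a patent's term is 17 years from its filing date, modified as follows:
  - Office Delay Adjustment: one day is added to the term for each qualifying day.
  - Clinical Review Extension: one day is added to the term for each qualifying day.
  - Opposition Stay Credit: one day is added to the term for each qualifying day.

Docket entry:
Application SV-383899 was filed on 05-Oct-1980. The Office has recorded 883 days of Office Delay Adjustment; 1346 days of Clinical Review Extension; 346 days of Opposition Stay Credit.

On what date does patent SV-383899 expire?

Base term: filing date + 17 years → 5 October 1997.
Office Delay Adjustment: +883 days → 6 March 2000.
Clinical Review Extension: +1346 days → 12 November 2003.
Opposition Stay Credit: +346 days → 23 October 2004.

October 23, 2004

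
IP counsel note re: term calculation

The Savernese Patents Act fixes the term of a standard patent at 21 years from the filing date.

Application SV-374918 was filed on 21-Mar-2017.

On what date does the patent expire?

Filing date + 21 years → 21 March 2038.

March 21, 2038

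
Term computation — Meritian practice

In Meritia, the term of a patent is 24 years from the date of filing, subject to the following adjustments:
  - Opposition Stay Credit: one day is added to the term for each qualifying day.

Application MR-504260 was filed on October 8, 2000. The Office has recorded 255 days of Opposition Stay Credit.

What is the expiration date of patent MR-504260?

Base term: filing date + 24 years → 8 October 2024.
Opposition Stay Credit: +255 days → 20 June 2025.

June 20, 2025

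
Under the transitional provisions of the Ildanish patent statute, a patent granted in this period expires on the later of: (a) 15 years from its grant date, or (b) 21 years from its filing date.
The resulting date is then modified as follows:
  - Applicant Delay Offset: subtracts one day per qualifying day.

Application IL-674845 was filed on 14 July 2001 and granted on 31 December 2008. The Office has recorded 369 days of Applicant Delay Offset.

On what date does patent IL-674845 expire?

December 27, 2022

(a) grant + 15 years → 31 December 2023.
(b) filing + 21 years → 14 July 2022.
Later of the two: 31 December 2023.
Applicant Delay Offset: −369 days → 27 December 2022.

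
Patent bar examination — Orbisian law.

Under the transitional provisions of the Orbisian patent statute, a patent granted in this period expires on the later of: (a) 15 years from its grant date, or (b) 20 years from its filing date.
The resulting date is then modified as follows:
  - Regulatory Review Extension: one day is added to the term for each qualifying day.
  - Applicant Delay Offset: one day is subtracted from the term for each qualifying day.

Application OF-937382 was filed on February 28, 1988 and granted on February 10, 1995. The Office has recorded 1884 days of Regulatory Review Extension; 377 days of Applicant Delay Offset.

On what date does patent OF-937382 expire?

March 28, 2014

(a) grant + 15 years → 10 February 2010.
(b) filing + 20 years → 28 February 2008.
Later of the two: 10 February 2010.
Regulatory Review Extension: +1884 days → 9 April 2015.
Applicant Delay Offset: −377 days → 28 March 2014.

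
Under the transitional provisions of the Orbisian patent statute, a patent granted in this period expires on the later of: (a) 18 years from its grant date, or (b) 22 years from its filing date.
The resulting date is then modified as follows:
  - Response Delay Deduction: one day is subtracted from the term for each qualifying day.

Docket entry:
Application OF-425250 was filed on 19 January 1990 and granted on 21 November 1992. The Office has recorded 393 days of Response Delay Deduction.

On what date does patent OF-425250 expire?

(a) grant + 18 years → 21 November 2010.
(b) filing + 22 years → 19 January 2012.
Later of the two: 19 January 2012.
Response Delay Deduction: −393 days → 22 December 2010.

2010-12-22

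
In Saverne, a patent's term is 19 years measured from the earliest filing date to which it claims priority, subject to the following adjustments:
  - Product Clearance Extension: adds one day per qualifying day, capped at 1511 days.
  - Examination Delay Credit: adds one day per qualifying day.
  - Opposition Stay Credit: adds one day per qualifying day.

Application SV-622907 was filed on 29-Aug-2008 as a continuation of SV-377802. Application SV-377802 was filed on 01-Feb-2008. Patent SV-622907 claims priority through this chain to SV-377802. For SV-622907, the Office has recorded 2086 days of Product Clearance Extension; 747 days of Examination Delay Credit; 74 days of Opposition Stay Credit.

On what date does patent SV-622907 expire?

Earliest priority filing: 1 February 2008.
Base term: 1 February 2008 + 19 years → 1 February 2027.
Product Clearance Extension: 2086 days claimed exceeds the 1511-day cap, so +1511 days → 23 March 2031.
Examination Delay Credit: +747 days → 8 April 2033.
Opposition Stay Credit: +74 days → 21 June 2033.

2033-06-21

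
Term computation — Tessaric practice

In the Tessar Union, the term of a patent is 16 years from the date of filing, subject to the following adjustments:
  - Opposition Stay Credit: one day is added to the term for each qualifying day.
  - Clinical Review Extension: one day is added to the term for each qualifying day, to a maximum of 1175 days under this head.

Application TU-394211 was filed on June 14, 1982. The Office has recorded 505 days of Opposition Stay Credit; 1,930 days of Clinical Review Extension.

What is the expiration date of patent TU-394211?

2003-01-19

Base term: filing date + 16 years → 14 June 1998.
Opposition Stay Credit: +505 days → 1 November 1999.
Clinical Review Extension: 1930 days claimed exceeds the 1175-day cap, so +1175 days → 19 January 2003.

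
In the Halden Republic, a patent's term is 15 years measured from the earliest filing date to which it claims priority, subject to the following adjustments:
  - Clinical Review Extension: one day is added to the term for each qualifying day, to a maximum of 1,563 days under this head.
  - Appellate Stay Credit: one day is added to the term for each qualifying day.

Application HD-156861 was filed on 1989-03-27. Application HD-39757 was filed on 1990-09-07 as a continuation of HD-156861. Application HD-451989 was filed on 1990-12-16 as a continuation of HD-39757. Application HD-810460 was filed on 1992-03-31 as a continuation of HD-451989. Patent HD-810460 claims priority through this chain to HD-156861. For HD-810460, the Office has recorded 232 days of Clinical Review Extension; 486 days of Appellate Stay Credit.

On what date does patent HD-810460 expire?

Earliest priority filing: 27 March 1989.
Base term: 27 March 1989 + 15 years → 27 March 2004.
Clinical Review Extension: 232 days (within the 1563-day cap) → +232 days → 14 November 2004.
Appellate Stay Credit: +486 days → 15 March 2006.

March 15, 2006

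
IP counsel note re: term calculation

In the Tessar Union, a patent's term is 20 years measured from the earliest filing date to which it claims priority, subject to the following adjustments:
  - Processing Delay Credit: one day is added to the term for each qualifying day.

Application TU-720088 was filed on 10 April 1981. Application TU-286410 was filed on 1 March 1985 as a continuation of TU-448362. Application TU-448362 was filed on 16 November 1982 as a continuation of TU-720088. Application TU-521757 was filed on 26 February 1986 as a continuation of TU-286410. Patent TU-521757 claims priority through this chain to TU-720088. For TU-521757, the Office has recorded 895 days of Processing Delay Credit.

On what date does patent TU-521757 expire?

Earliest priority filing: 10 April 1981.
Base term: 10 April 1981 + 20 years → 10 April 2001.
Processing Delay Credit: +895 days → 22 September 2003.

September 22, 2003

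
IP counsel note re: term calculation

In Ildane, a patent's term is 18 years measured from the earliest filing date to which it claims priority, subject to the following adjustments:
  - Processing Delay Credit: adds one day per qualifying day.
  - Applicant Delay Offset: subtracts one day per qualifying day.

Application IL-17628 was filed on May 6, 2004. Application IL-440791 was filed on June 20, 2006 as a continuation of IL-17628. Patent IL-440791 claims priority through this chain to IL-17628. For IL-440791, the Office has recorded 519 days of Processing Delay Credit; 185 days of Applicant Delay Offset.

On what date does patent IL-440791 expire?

Earliest priority filing: 6 May 2004.
Base term: 6 May 2004 + 18 years → 6 May 2022.
Processing Delay Credit: +519 days → 7 October 2023.
Applicant Delay Offset: −185 days → 5 April 2023.

April 5, 2023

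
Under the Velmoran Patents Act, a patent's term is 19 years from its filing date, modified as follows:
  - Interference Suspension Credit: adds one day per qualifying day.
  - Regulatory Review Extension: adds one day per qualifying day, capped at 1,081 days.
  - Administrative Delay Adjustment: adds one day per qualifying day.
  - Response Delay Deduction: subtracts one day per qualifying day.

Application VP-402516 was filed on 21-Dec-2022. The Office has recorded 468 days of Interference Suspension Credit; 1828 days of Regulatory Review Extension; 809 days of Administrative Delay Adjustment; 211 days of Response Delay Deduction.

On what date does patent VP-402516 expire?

Base term: filing date + 19 years → 21 December 2041.
Interference Suspension Credit: +468 days → 3 April 2043.
Regulatory Review Extension: 1828 days claimed exceeds the 1081-day cap, so +1081 days → 19 March 2046.
Administrative Delay Adjustment: +809 days → 5 June 2048.
Response Delay Deduction: −211 days → 7 November 2047.

November 7, 2047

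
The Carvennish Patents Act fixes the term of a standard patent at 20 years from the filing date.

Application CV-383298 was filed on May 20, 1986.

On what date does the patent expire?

Filing date + 20 years → 20 May 2006.

2006-05-20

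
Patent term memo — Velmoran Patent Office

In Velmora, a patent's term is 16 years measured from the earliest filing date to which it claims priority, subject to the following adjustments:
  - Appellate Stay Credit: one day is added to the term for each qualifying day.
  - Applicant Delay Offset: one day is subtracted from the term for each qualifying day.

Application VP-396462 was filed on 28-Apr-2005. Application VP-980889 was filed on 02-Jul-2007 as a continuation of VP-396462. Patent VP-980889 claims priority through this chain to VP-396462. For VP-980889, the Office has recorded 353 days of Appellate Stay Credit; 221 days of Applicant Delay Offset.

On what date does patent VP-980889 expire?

Earliest priority filing: 28 April 2005.
Base term: 28 April 2005 + 16 years → 28 April 2021.
Appellate Stay Credit: +353 days → 16 April 2022.
Applicant Delay Offset: −221 days → 7 September 2021.

2021-09-07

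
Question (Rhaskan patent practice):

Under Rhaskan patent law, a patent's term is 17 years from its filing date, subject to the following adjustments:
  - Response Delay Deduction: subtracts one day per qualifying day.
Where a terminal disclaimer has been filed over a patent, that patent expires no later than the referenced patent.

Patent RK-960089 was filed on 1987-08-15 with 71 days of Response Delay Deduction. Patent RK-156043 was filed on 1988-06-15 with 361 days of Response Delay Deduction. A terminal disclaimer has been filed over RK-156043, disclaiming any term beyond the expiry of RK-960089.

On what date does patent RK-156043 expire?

2004-06-05

Natural term of RK-156043:
  Base: filing + 17 years → 15 June 2005.
  Response Delay Deduction: −361 days → 19 June 2004.
Expiry of referenced patent RK-960089:
  Base: filing + 17 years → 15 August 2004.
  Response Delay Deduction: −71 days → 5 June 2004.
Terminal disclaimer: RK-156043 expires on the earlier of 19 June 2004 and 5 June 2004.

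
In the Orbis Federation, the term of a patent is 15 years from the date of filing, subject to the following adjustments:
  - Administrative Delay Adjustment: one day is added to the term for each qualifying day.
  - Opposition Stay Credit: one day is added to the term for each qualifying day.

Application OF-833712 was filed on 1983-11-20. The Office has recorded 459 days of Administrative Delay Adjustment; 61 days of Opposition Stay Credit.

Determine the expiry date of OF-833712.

April 23, 2000

Base term: filing date + 15 years → 20 November 1998.
Administrative Delay Adjustment: +459 days → 22 February 2000.
Opposition Stay Credit: +61 days → 23 April 2000.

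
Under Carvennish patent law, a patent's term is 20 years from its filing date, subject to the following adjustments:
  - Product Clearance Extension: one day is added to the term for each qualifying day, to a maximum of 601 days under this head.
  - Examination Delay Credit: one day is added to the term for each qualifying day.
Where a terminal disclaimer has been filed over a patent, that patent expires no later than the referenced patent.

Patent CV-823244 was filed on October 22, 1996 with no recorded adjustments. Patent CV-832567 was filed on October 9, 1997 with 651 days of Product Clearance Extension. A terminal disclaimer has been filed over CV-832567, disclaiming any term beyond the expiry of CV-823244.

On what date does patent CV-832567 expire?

2016-10-22

Natural term of CV-832567:
  Base: filing + 20 years → 9 October 2017.
  Product Clearance Extension: 651 days claimed exceeds the 601-day cap, so +601 days → 2 June 2019.
Expiry of referenced patent CV-823244:
  Base: filing + 20 years → 22 October 2016.
Terminal disclaimer: CV-832567 expires on the earlier of 2 June 2019 and 22 October 2016.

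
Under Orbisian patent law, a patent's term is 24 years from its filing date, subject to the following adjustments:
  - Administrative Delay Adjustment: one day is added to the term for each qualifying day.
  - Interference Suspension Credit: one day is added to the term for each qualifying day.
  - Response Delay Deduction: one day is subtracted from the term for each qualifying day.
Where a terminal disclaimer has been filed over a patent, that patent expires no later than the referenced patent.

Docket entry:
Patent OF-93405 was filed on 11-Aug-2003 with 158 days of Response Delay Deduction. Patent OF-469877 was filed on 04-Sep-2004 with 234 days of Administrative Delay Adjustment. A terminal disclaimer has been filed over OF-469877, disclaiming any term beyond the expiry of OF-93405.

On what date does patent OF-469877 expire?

2027-03-06

Natural term of OF-469877:
  Base: filing + 24 years → 4 September 2028.
  Administrative Delay Adjustment: +234 days → 26 April 2029.
Expiry of referenced patent OF-93405:
  Base: filing + 24 years → 11 August 2027.
  Response Delay Deduction: −158 days → 6 March 2027.
Terminal disclaimer: OF-469877 expires on the earlier of 26 April 2029 and 6 March 2027.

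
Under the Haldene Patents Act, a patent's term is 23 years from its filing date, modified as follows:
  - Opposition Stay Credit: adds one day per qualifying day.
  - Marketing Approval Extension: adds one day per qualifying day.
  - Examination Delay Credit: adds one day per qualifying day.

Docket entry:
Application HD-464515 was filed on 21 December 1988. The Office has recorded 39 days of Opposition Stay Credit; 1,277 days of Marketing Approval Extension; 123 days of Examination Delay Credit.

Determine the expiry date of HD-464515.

November 29, 2015

Base term: filing date + 23 years → 21 December 2011.
Opposition Stay Credit: +39 days → 29 January 2012.
Marketing Approval Extension: +1277 days → 29 July 2015.
Examination Delay Credit: +123 days → 29 November 2015.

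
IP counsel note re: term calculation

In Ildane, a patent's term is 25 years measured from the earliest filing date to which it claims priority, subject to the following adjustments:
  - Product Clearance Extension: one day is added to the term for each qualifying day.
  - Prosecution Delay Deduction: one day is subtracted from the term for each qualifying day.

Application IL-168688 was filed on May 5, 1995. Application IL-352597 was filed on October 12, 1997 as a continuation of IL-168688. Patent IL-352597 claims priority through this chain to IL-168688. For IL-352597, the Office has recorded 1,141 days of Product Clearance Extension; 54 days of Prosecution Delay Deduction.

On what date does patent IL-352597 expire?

Earliest priority filing: 5 May 1995.
Base term: 5 May 1995 + 25 years → 5 May 2020.
Product Clearance Extension: +1141 days → 20 June 2023.
Prosecution Delay Deduction: −54 days → 27 April 2023.

April 27, 2023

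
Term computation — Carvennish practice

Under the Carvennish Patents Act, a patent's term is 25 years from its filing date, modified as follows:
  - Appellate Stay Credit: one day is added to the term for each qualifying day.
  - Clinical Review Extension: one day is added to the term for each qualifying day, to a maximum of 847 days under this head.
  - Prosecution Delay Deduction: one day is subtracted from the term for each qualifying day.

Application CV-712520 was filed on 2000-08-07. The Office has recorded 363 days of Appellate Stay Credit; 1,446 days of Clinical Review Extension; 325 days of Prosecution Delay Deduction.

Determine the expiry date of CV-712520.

Base term: filing date + 25 years → 7 August 2025.
Appellate Stay Credit: +363 days → 5 August 2026.
Clinical Review Extension: 1446 days claimed exceeds the 847-day cap, so +847 days → 29 November 2028.
Prosecution Delay Deduction: −325 days → 9 January 2028.

2028-01-09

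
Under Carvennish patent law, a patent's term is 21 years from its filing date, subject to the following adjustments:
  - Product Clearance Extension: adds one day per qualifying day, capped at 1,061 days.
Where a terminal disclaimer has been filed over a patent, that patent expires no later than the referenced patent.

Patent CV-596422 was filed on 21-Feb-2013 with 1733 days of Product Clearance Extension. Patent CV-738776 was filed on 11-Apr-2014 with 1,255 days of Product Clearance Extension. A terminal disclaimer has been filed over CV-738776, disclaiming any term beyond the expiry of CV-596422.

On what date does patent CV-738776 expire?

January 17, 2037

Natural term of CV-738776:
  Base: filing + 21 years → 11 April 2035.
  Product Clearance Extension: 1255 days claimed exceeds the 1061-day cap, so +1061 days → 7 March 2038.
Expiry of referenced patent CV-596422:
  Base: filing + 21 years → 21 February 2034.
  Product Clearance Extension: 1733 days claimed exceeds the 1061-day cap, so +1061 days → 17 January 2037.
Terminal disclaimer: CV-738776 expires on the earlier of 7 March 2038 and 17 January 2037.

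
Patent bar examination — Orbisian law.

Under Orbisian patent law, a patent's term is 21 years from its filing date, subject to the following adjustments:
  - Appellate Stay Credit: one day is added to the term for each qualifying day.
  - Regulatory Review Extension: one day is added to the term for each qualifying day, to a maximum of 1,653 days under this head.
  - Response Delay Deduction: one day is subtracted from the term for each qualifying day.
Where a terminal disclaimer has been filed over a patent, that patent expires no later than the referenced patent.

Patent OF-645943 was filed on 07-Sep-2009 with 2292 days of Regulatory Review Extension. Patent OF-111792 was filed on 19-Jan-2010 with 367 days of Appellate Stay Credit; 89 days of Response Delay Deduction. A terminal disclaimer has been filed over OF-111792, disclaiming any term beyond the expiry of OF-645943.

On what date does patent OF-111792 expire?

Natural term of OF-111792:
  Base: filing + 21 years → 19 January 2031.
  Appellate Stay Credit: +367 days → 21 January 2032.
  Response Delay Deduction: −89 days → 24 October 2031.
Expiry of referenced patent OF-645943:
  Base: filing + 21 years → 7 September 2030.
  Regulatory Review Extension: 2292 days claimed exceeds the 1653-day cap, so +1653 days → 18 March 2035.
Terminal disclaimer: OF-111792 expires on the earlier of 24 October 2031 and 18 March 2035.

October 24, 2031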